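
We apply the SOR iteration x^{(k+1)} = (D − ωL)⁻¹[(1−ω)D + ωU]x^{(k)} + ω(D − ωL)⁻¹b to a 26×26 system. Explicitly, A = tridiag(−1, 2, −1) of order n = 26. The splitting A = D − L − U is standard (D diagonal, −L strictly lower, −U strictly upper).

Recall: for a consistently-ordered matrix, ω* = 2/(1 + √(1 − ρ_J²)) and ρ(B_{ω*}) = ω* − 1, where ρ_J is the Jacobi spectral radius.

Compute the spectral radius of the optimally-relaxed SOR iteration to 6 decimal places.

½·tridiag(1,0,1) at n=26: λ_k = cos(kπ/27); max |λ| at k=1 ⇒ ρ_J = cos(π/27) ≈ 0.993238.
√(1 − cos²(π/27)) = sin(π/27) ≈ 0.1160929.
ω* = 2/(1 + 0.1160929) = 2/1.1160929 = 1.791966.
[ρ_SOR] ω* − 1 = 0.791966.

ρ_SOR = 0.791966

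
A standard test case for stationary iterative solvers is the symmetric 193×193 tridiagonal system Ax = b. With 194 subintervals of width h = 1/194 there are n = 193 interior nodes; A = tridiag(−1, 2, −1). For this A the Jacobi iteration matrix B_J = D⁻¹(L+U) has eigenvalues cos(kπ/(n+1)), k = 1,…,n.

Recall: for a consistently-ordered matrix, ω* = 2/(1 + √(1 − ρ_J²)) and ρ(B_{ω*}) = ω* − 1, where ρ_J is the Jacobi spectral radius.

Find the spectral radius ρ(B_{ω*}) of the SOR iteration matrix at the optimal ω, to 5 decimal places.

ρ_SOR = 0.96813

[ρ_J] n=193: ρ(B_J) = cos(π/(n+1)) = cos(π/194) = 0.99987.
1 − cos²(π/194) = sin²(π/194) ⇒ √(1−ρ_J²) = sin(π/194) = 0.016193.
Young: ω* = 2/(1+√(1−ρ_J²)) = 2/(1+0.016193) = 2/1.016193 = 1.96813.
[ρ_SOR] ω* − 1 = 0.96813.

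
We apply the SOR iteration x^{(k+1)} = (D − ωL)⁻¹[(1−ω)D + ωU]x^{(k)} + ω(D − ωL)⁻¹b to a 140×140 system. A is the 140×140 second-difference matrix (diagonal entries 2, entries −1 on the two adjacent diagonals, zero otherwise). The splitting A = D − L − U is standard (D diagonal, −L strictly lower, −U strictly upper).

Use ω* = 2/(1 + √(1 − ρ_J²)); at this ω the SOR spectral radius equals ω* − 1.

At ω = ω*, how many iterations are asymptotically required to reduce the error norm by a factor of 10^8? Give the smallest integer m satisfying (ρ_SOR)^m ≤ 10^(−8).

m = 414

[ρ_J] n=140: ρ(B_J) = cos(π/(n+1)) = cos(π/141) = 0.9997518.
√(1−ρ_J²) = |sin(π/141)| = 0.0222790
Then 2/(1+√(1−ρ_J²)) = 2/(1+0.0222790); ω* = 2/1.0222790 = 1.9564131.
ρ(B_{ω*}) = ω*−1 = 0.9564131
For 8 digits: m = 8·ln10 / (−ln 0.9564131) = 18.4207/0.0445653 = 413.342; round up → m = 414.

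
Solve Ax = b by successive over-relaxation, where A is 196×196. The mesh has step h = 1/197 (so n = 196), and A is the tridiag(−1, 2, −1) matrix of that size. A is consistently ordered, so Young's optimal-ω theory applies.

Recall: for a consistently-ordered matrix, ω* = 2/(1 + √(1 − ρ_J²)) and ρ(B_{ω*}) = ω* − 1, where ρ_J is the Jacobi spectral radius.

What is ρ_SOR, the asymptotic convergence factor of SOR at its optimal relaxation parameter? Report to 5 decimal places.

ρ_SOR = 0.96861

½·tridiag(1,0,1) at n=196: λ_k = cos(kπ/197); max |λ| at k=1 ⇒ ρ_J = cos(π/197) ≈ 0.99987.
√(1−ρ_J²) simplifies to sin(π/197) = 0.015946.
[ω*] 2 ÷ (1 + 0.015946) = 2 ÷ 1.015946 = 1.96861.
ρ_SOR = ω* − 1 = 1.96861 − 1 = 0.96861.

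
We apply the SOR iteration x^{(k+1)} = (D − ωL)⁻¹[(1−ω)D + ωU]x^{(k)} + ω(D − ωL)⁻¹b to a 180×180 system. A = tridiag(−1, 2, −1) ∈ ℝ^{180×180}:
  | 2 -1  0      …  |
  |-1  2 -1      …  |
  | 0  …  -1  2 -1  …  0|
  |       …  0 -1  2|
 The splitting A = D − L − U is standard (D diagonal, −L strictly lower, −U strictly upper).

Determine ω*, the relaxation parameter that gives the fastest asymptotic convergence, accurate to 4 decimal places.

With n=180, ρ(Jacobi) = cos(π/181) = 0.9998.
√(1−ρ_J²) = |sin(π/181)| = 0.01736
Then 2/(1+√(1−ρ_J²)) = 2/(1+0.01736); ω* = 2/1.01736 = 1.9659.
[ρ_SOR] ω* − 1 = 0.9659.

ω* = 1.9659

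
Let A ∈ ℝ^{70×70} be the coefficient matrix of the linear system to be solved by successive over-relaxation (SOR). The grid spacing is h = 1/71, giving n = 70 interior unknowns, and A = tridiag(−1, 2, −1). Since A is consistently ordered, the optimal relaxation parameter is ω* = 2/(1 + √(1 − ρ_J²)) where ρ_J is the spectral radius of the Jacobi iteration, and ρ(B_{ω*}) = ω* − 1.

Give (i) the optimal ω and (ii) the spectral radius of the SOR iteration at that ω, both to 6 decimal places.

n=70: λ(B_J) = 1 − λ(A)/2 = cos(kπ/71); k=1 gives ρ_J = 0.999021.
√(1 − cos²(π/71)) = sin(π/71) ≈ 0.0442333.
ω* = 2/(1 + 0.0442333) = 2/1.0442333 = 1.915281.
ρ_SOR = ω* − 1 = 1.915281 − 1 = 0.915281.

ω* = 1.915281, ρ_SOR = 0.915281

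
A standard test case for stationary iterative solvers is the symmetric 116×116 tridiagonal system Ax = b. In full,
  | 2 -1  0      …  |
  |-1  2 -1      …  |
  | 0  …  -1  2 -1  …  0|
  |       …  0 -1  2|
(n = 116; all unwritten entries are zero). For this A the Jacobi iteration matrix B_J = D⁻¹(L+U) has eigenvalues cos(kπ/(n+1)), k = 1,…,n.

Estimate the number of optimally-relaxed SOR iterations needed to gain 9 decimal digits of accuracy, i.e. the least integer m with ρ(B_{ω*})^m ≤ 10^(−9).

With n=116, ρ(Jacobi) = cos(π/117) = 0.9996395.
√(1 − cos²(π/117)) = sin(π/117) ≈ 0.0268480.
Young: ω* = 2/(1+√(1−ρ_J²)) = 2/(1+0.0268480) = 2/1.0268480 = 1.9477079.
ρ_SOR = ω* − 1 ≈ 0.9477079.
Need (0.9477079)^m ≤ 10^(−9): m ≥ 9·ln10/|ln 0.9477079| = 20.7233/0.0537089 = 385.845 ⇒ m = 386.

m = 386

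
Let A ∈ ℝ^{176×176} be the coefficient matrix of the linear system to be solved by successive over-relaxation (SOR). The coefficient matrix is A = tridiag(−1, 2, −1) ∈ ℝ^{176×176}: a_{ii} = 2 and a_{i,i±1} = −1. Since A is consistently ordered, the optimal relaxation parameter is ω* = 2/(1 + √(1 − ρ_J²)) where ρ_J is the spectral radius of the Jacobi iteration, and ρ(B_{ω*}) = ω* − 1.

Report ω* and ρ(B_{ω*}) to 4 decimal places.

ω* = 1.9651, ρ_SOR = 0.9651

½·tridiag(1,0,1) at n=176: λ_k = cos(kπ/177); max |λ| at k=1 ⇒ ρ_J = cos(π/177) ≈ 0.9998.
root = sin(π/177) = 0.01775  (since 1−cos² = sin²).
So ω* = 2/1.01775 = 1.9651 (Young).
Hence ρ(B_{ω*}) = 1.9651 − 1 = 0.9651.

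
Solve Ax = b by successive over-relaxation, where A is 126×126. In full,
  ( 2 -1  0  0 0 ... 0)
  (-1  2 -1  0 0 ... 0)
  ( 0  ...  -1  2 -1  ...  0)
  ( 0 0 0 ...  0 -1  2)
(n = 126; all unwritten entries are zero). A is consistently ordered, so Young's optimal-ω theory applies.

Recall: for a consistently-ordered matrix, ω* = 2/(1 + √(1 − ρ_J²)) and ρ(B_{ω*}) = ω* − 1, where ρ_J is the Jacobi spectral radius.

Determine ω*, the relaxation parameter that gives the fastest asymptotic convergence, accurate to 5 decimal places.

ω* = 1.95173

ρ_J = max_k |cos(kπ/127)| = cos(π/127) = 0.99969
√(1−ρ_J²) = |sin(π/127)| = 0.024734
[ω*] 2 ÷ (1 + 0.024734) = 2 ÷ 1.024734 = 1.95173.
Hence ρ(B_{ω*}) = 1.95173 − 1 = 0.95173.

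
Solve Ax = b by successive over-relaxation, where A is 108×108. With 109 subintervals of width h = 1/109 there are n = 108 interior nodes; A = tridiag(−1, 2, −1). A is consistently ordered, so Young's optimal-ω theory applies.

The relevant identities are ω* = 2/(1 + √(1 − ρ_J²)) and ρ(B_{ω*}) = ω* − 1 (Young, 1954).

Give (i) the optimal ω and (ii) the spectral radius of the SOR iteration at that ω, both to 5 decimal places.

ω* = 1.94398, ρ_SOR = 0.94398

[ρ_J] n=108: ρ(B_J) = cos(π/(n+1)) = cos(π/109) = 0.99958.
1 − cos²(π/109) = sin²(π/109) ⇒ √(1−ρ_J²) = sin(π/109) = 0.028818.
Then 2/(1+√(1−ρ_J²)) = 2/(1+0.028818); ω* = 2/1.028818 = 1.94398.
[ρ_SOR] ω* − 1 = 0.94398.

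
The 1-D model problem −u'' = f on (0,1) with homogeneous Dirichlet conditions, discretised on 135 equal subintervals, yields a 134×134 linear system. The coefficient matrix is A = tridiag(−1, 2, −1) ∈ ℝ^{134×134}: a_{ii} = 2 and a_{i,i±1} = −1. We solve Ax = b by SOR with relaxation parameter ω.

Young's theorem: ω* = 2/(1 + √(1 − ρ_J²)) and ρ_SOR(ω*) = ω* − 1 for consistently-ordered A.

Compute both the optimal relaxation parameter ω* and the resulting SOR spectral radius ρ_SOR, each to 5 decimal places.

ω* = 1.95452, ρ_SOR = 0.95452

B_J for the 134×134 system has eigenvalues cos(kπ/135); ρ_J = cos(π/135) = 0.99973.
√(1 − cos²(π/135)) = sin(π/135) ≈ 0.023269.
[ω*] 2 ÷ (1 + 0.023269) = 2 ÷ 1.023269 = 1.95452.
and ρ(B_{ω*}) = 1.95452 − 1 = 0.95452.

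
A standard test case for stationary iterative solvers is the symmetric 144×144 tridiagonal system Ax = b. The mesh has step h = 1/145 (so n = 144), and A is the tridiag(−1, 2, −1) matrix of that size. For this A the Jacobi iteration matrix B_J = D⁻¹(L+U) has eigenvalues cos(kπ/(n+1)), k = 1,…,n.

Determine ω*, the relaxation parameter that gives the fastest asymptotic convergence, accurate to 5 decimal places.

spectrum of D⁻¹(L+U) = {cos(kπ/145) : 1≤k≤144}; ρ_J = cos(π/145) = 0.99977.
√(1 − cos²(π/145)) = sin(π/145) ≈ 0.021664.
ω* = 2/(1 + 0.021664) = 2/1.021664 = 1.95759.
[ρ_SOR] ω* − 1 = 0.95759.

ω* = 1.95759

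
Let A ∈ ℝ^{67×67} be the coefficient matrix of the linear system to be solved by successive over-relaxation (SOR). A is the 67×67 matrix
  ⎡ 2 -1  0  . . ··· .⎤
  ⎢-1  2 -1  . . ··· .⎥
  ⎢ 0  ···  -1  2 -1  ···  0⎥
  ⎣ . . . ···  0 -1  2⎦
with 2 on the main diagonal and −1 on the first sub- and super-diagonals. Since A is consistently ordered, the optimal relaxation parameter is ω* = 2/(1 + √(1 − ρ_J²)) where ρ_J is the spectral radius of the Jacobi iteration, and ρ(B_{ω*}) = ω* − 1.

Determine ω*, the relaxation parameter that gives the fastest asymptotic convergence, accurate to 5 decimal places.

ω* = 1.91171

[ρ_J] n=67: ρ(B_J) = cos(π/(n+1)) = cos(π/68) = 0.99893.
root = sin(π/68) = 0.046183  (since 1−cos² = sin²).
ω* = 2/(1+0.046183) = 1.91171
ρ(B_{ω*}) = ω*−1 = 0.91171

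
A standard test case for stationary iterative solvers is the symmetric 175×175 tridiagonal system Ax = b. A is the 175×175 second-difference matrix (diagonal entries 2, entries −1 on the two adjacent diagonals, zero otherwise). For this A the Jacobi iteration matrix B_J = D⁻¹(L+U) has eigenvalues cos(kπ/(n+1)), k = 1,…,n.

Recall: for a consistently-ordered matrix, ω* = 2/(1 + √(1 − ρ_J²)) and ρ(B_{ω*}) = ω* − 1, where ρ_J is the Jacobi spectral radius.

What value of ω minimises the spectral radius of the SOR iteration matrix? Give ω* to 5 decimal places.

n=175: λ(B_J) = 1 − λ(A)/2 = cos(kπ/176); k=1 gives ρ_J = 0.99984.
√(1−ρ_J²) simplifies to sin(π/176) = 0.017849.
ω* = 2/(1+0.017849) = 1.96493
At ω = 1.96493 every |λ(B_ω)| = ω−1, so ρ_SOR = 0.96493.

ω* = 1.96493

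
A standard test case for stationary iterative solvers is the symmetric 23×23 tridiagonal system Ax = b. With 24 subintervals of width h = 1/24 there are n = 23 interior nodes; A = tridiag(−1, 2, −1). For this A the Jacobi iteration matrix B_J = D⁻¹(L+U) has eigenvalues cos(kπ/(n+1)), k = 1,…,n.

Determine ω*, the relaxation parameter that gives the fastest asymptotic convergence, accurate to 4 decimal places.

ω* = 1.7691

spectrum of D⁻¹(L+U) = {cos(kπ/24) : 1≤k≤23}; ρ_J = cos(π/24) = 0.9914.
√(1 − cos²(π/24)) = sin(π/24) ≈ 0.13053.
ω* = 2/(1+0.13053) = 1.7691
ρ(B_{ω*}) = ω*−1 = 0.7691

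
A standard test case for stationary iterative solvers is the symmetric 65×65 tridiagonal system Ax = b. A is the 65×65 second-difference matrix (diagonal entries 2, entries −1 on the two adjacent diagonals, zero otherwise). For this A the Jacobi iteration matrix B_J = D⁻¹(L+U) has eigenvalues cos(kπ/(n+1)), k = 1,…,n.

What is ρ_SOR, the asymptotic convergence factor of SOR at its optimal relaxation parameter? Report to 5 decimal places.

ρ_SOR = 0.90916

With n=65, ρ(Jacobi) = cos(π/66) = 0.99887.
√(1−ρ_J²) = |sin(π/66)| = 0.047582
ω* = 2/(1+0.047582) = 1.90916
ρ(B_{ω*}) = ω*−1 = 0.90916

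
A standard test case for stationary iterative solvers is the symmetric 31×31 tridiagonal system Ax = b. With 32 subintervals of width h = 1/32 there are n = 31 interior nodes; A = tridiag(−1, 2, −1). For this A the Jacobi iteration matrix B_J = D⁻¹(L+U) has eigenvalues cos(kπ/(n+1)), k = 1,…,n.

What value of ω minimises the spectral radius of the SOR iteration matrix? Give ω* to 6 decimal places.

ω* = 1.821465

ρ_J = max_k |cos(kπ/32)| = cos(π/32) = 0.995185
root = sin(π/32) = 0.0980171  (since 1−cos² = sin²).
Young: ω* = 2/(1+√(1−ρ_J²)) = 2/(1+0.0980171) = 2/1.0980171 = 1.821465.
ρ_SOR = ω* − 1 ≈ 0.821465.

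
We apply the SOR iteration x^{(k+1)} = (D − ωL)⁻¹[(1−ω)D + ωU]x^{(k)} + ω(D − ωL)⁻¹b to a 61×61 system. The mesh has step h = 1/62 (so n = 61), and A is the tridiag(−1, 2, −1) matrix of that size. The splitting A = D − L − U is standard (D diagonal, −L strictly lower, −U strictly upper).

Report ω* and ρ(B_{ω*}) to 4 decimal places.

ω* = 1.9036, ρ_SOR = 0.9036

n=61: λ(B_J) = 1 − λ(A)/2 = cos(kπ/62); k=1 gives ρ_J = 0.9987.
√(1 − cos²(π/62)) = sin(π/62) ≈ 0.05065.
ω* = 2/(1+0.05065) = 1.9036
At ω = 1.9036 every |λ(B_ω)| = ω−1, so ρ_SOR = 0.9036.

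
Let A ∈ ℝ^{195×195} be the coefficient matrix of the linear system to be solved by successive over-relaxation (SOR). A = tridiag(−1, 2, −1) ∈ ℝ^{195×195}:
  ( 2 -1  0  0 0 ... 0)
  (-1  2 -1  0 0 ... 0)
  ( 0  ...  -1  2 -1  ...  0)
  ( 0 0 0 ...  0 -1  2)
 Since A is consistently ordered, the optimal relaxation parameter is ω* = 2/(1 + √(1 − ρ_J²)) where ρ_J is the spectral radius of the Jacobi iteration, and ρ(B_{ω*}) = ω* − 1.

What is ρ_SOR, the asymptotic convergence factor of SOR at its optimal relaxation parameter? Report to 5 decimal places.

ρ_SOR = 0.96845

spectrum of D⁻¹(L+U) = {cos(kπ/196) : 1≤k≤195}; ρ_J = cos(π/196) = 0.99987.
√(1 − cos²(π/196)) = sin(π/196) ≈ 0.016028.
[ω*] 2 ÷ (1 + 0.016028) = 2 ÷ 1.016028 = 1.96845.
and ρ(B_{ω*}) = 1.96845 − 1 = 0.96845.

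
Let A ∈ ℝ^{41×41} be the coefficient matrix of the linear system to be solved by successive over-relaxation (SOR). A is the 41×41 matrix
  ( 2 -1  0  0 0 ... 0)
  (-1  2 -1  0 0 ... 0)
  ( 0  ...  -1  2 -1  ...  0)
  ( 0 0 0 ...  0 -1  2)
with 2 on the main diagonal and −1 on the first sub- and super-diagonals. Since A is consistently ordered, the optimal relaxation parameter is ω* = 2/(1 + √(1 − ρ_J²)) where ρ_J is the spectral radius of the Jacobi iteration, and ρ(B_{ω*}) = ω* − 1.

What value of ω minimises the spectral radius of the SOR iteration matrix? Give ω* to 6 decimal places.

ω* = 1.860932

ρ_J = max_k |cos(kπ/42)| = cos(π/42) = 0.997204
1 − cos²(π/42) = sin²(π/42) ⇒ √(1−ρ_J²) = sin(π/42) = 0.0747301.
So ω* = 2/1.0747301 = 1.860932 (Young).
[ρ_SOR] ω* − 1 = 0.860932.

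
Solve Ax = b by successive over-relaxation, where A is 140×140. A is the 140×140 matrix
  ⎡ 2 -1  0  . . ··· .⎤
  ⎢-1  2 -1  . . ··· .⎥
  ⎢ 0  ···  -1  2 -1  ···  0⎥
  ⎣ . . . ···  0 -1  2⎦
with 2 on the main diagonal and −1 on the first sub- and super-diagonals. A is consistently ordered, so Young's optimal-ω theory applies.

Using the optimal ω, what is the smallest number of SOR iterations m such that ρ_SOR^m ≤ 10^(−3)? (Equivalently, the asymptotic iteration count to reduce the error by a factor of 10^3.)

B_J for the 140×140 system has eigenvalues cos(kπ/141); ρ_J = cos(π/141) = 0.9997518.
√(1 − cos²(π/141)) = sin(π/141) ≈ 0.0222790.
ω* = 2 / (1 + 0.0222790) = 2 / 1.0222790 ≈ 1.9564131.
[ρ_SOR] ω* − 1 = 0.9564131.
m ≥ 3·ln10 / (−ln 0.9564131) = 155.003; smallest integer m = 156.

m = 156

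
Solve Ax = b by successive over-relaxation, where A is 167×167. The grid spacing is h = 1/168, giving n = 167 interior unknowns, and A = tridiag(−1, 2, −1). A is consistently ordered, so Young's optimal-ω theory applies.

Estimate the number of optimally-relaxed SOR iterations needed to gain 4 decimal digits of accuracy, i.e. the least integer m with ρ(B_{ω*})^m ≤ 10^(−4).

spectrum of D⁻¹(L+U) = {cos(kπ/168) : 1≤k≤167}; ρ_J = cos(π/168) = 0.9998252.
√(1 − cos²(π/168)) = sin(π/168) ≈ 0.0186989.
So ω* = 2/1.0186989 = 1.9632887 (Young).
ρ(B_{ω*}) = ω*−1 = 0.9632887
Need (0.9632887)^m ≤ 10^(−4): m ≥ 4·ln10/|ln 0.9632887| = 9.21034/0.0374021 = 246.252 ⇒ m = 247.

m = 247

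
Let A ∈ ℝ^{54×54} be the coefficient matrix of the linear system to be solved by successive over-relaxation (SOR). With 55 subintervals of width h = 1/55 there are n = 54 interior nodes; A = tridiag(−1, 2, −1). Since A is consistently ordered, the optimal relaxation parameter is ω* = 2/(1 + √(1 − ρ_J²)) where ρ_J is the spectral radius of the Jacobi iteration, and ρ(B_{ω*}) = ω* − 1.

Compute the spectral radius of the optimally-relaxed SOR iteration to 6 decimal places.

ρ_SOR = 0.891989

With n=54, ρ(Jacobi) = cos(π/55) = 0.998369.
√(1−ρ_J²) = |sin(π/55)| = 0.0570888
[ω*] 2 ÷ (1 + 0.0570888) = 2 ÷ 1.0570888 = 1.891989.
ρ(B_{ω*}) = ω*−1 = 0.891989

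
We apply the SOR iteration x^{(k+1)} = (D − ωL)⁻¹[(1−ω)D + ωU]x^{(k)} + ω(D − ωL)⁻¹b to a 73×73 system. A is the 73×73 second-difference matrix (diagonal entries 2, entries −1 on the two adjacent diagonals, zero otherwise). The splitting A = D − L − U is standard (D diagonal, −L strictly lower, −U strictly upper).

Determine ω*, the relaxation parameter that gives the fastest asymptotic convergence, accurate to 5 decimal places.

ω* = 1.91857

[ρ_J] n=73: ρ(B_J) = cos(π/(n+1)) = cos(π/74) = 0.99910.
√(1 − cos²(π/74)) = sin(π/74) ≈ 0.042441.
ω* = 2 / (1 + 0.042441) = 2 / 1.042441 ≈ 1.91857.
ρ_SOR = ω* − 1 ≈ 0.91857.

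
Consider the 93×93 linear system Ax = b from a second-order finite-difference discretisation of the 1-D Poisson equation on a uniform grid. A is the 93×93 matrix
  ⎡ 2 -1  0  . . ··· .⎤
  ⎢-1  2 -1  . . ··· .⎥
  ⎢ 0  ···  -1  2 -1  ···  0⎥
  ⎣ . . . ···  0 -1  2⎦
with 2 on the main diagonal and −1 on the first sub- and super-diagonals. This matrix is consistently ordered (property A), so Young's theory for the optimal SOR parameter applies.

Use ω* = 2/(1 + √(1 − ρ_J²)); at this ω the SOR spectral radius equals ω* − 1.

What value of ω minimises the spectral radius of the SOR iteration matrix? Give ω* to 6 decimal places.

[ρ_J] n=93: ρ(B_J) = cos(π/(n+1)) = cos(π/94) = 0.999442.
√(1 − cos²(π/94)) = sin(π/94) ≈ 0.0334150.
Young: ω* = 2/(1+√(1−ρ_J²)) = 2/(1+0.0334150) = 2/1.0334150 = 1.935331.
ρ(B_{ω*}) = ω*−1 = 0.935331

ω* = 1.935331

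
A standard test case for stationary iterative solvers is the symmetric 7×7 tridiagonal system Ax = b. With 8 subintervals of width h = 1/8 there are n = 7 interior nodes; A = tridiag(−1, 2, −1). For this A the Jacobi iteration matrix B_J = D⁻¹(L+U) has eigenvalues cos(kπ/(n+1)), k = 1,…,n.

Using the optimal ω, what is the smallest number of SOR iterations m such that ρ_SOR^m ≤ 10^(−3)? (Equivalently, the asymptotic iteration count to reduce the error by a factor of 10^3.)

m = 9

½·tridiag(1,0,1) at n=7: λ_k = cos(kπ/8); max |λ| at k=1 ⇒ ρ_J = cos(π/8) ≈ 0.9238795.
√(1 − cos²(π/8)) = sin(π/8) ≈ 0.3826834.
Then 2/(1+√(1−ρ_J²)) = 2/(1+0.3826834); ω* = 2/1.3826834 = 1.4464627.
ρ_SOR = ω* − 1 ≈ 0.4464627.
ρ_SOR^m ≤ 10^(−3) ⇔ m ≥ 3·ln10/(−ln 0.4464627) = 6.90776/0.806399 = 8.566; m = ⌈8.566⌉ = 9.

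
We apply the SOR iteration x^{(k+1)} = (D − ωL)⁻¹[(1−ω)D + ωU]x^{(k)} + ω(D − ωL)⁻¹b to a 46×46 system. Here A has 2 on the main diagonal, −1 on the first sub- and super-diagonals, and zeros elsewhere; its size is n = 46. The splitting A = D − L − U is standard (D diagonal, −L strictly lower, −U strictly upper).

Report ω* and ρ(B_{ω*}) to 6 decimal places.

ω* = 1.874779, ρ_SOR = 0.874779

B_J for the 46×46 system has eigenvalues cos(kπ/47); ρ_J = cos(π/47) = 0.997767.
√(1−ρ_J²) simplifies to sin(π/47) = 0.0667926.
ω* = 2 / (1 + 0.0667926) = 2 / 1.0667926 ≈ 1.874779.
[ρ_SOR] ω* − 1 = 0.874779.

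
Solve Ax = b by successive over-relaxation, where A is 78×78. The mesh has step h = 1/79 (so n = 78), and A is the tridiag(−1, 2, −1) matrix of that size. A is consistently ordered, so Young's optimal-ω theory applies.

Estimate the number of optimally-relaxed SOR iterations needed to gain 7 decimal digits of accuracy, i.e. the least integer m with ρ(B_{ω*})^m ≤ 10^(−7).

m = 203

spectrum of D⁻¹(L+U) = {cos(kπ/79) : 1≤k≤78}; ρ_J = cos(π/79) = 0.9992094.
root = sin(π/79) = 0.0397565  (since 1−cos² = sin²).
[ω*] 2 ÷ (1 + 0.0397565) = 2 ÷ 1.0397565 = 1.9235273.
ρ(B_{ω*}) = ω*−1 = 0.9235273
For 7 digits: m = 7·ln10 / (−ln 0.9235273) = 16.1181/0.0795549 = 202.603; round up → m = 203.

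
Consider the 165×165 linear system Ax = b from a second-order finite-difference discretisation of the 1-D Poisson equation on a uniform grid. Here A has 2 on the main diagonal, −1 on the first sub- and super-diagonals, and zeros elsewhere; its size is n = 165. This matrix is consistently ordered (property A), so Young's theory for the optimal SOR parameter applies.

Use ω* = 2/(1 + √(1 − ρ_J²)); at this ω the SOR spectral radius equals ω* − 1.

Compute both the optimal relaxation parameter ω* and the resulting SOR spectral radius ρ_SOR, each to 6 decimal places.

ω* = 1.962855, ρ_SOR = 0.962855

With n=165, ρ(Jacobi) = cos(π/166) = 0.999821.
root = sin(π/166) = 0.0189241  (since 1−cos² = sin²).
So ω* = 2/1.0189241 = 1.962855 (Young).
and ρ(B_{ω*}) = 1.962855 − 1 = 0.962855.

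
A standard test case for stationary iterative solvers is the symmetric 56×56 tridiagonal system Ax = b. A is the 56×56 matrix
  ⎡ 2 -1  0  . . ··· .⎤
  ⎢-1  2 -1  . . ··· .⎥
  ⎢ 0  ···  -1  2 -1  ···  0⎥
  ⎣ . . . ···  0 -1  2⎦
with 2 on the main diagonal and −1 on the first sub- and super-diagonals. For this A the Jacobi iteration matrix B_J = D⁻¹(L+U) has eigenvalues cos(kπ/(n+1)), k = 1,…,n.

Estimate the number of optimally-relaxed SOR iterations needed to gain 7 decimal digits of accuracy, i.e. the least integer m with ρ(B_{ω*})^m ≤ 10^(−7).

ρ_J = max_k |cos(kπ/57)| = cos(π/57) = 0.9984815
√(1 − cos²(π/57)) = sin(π/57) ≈ 0.0550878.
Young: ω* = 2/(1+√(1−ρ_J²)) = 2/(1+0.0550878) = 2/1.0550878 = 1.8955768.
ρ_SOR = ω* − 1 = 1.8955768 − 1 = 0.8955768.
m ≥ 7·ln10 / (−ln 0.8955768) = 146.147; smallest integer m = 147.

m = 147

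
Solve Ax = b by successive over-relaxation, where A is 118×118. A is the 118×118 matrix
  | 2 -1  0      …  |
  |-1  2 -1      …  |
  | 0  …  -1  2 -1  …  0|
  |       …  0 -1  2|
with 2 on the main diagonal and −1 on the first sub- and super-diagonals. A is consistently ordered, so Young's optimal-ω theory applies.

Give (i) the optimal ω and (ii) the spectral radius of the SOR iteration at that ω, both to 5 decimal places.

[ρ_J] n=118: ρ(B_J) = cos(π/(n+1)) = cos(π/119) = 0.99965.
1 − cos²(π/119) = sin²(π/119) ⇒ √(1−ρ_J²) = sin(π/119) = 0.026397.
[ω*] 2 ÷ (1 + 0.026397) = 2 ÷ 1.026397 = 1.94856.
[ρ_SOR] ω* − 1 = 0.94856.

ω* = 1.94856, ρ_SOR = 0.94856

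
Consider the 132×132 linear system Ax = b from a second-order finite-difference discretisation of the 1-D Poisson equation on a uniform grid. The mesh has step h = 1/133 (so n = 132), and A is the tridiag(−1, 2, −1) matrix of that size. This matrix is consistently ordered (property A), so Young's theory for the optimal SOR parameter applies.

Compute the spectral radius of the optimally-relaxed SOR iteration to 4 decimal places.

ρ_SOR = 0.9539

ρ_J = max_k |cos(kπ/133)| = cos(π/133) = 0.9997
root = sin(π/133) = 0.02362  (since 1−cos² = sin²).
ω* = 2/(1+0.02362) = 1.9539
and ρ(B_{ω*}) = 1.9539 − 1 = 0.9539.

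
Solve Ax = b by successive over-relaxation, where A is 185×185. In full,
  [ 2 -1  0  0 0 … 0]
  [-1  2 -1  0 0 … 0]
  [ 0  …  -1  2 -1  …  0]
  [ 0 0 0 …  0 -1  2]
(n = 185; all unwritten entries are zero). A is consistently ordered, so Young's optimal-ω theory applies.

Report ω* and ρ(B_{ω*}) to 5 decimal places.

B_J for the 185×185 system has eigenvalues cos(kπ/186); ρ_J = cos(π/186) = 0.99986.
root = sin(π/186) = 0.016889  (since 1−cos² = sin²).
Young: ω* = 2/(1+√(1−ρ_J²)) = 2/(1+0.016889) = 2/1.016889 = 1.96678.
Hence ρ(B_{ω*}) = 1.96678 − 1 = 0.96678.

ω* = 1.96678, ρ_SOR = 0.96678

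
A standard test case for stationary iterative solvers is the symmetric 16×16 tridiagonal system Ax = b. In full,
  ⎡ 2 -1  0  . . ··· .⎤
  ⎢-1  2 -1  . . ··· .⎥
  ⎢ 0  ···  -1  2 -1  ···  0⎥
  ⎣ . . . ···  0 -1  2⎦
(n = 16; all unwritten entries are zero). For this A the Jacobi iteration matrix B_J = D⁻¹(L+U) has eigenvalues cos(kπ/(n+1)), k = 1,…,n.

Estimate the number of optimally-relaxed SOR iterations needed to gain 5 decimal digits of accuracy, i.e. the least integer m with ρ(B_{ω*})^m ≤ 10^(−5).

[ρ_J] n=16: ρ(B_J) = cos(π/(n+1)) = cos(π/17) = 0.9829731.
1 − cos²(π/17) = sin²(π/17) ⇒ √(1−ρ_J²) = sin(π/17) = 0.1837495.
ω* = 2/(1 + 0.1837495) = 2/1.1837495 = 1.6895466.
Hence ρ(B_{ω*}) = 1.6895466 − 1 = 0.6895466.
(0.6895466)^m ≤ 10^{−5}  ⇒  m·ln(0.6895466) ≤ −5·ln10  ⇒  m ≥ 30.972  ⇒  m = 31

m = 31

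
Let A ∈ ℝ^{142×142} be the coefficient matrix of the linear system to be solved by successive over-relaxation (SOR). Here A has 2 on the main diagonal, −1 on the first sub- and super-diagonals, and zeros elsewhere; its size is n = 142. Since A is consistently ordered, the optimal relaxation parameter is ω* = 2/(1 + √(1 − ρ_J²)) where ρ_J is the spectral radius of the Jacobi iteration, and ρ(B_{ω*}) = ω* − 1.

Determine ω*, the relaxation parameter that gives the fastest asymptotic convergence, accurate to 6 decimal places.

ω* = 1.957010

B_J for the 142×142 system has eigenvalues cos(kπ/143); ρ_J = cos(π/143) = 0.999759.
√(1−ρ_J²) = |sin(π/143)| = 0.0219674
ω* = 2 / (1 + 0.0219674) = 2 / 1.0219674 ≈ 1.957010.
ρ_SOR = ω* − 1 ≈ 0.957010.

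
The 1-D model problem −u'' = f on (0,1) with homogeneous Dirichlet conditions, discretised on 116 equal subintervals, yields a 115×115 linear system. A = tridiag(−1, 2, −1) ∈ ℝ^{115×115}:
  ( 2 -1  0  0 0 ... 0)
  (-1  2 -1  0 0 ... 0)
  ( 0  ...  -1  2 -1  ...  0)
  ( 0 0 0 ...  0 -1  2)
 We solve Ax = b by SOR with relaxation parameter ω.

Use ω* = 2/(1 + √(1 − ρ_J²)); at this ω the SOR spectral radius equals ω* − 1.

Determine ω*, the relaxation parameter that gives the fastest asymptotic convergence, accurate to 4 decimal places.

With n=115, ρ(Jacobi) = cos(π/116) = 0.9996.
√(1 − cos²(π/116)) = sin(π/116) ≈ 0.02708.
[ω*] 2 ÷ (1 + 0.02708) = 2 ÷ 1.02708 = 1.9473.
ρ_SOR = ω* − 1 ≈ 0.9473.

ω* = 1.9473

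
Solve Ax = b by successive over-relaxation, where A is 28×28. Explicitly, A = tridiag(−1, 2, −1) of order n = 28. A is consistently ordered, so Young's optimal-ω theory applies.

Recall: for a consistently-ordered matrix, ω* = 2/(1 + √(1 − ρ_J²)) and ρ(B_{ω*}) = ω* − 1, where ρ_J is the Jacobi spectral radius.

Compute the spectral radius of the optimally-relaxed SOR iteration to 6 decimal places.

n=28: λ(B_J) = 1 − λ(A)/2 = cos(kπ/29); k=1 gives ρ_J = 0.994138.
√(1−ρ_J²) simplifies to sin(π/29) = 0.1081190.
Young: ω* = 2/(1+√(1−ρ_J²)) = 2/(1+0.1081190) = 2/1.1081190 = 1.804860.
At ω = 1.804860 every |λ(B_ω)| = ω−1, so ρ_SOR = 0.804860.

ρ_SOR = 0.804860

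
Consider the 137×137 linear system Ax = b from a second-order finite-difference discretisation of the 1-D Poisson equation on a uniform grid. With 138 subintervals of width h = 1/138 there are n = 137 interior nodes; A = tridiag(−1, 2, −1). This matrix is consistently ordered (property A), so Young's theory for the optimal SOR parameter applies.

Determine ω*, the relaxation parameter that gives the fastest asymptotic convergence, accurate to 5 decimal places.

[ρ_J] n=137: ρ(B_J) = cos(π/(n+1)) = cos(π/138) = 0.99974.
1 − cos²(π/138) = sin²(π/138) ⇒ √(1−ρ_J²) = sin(π/138) = 0.022763.
ω* = 2/(1+0.022763) = 1.95549
ρ(B_{ω*}) = ω*−1 = 0.95549

ω* = 1.95549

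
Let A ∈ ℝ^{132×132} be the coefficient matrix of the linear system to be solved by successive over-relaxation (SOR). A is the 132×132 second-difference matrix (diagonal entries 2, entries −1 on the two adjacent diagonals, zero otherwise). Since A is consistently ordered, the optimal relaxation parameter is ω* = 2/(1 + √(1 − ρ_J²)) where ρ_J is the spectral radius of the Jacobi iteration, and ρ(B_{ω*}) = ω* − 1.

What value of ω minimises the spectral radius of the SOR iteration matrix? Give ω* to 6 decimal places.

[ρ_J] n=132: ρ(B_J) = cos(π/(n+1)) = cos(π/133) = 0.999721.
1 − cos²(π/133) = sin²(π/133) ⇒ √(1−ρ_J²) = sin(π/133) = 0.0236188.
ω* = 2/(1+0.0236188) = 1.953852
ρ(B_{ω*}) = ω*−1 = 0.953852

ω* = 1.953852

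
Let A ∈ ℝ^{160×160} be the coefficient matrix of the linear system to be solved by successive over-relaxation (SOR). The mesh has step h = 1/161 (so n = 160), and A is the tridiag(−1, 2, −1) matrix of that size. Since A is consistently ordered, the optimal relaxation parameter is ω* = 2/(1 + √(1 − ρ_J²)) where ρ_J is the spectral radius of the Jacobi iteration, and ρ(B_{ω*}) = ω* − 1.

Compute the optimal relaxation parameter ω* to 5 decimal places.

ω* = 1.96172

½·tridiag(1,0,1) at n=160: λ_k = cos(kπ/161); max |λ| at k=1 ⇒ ρ_J = cos(π/161) ≈ 0.99981.
root = sin(π/161) = 0.019512  (since 1−cos² = sin²).
Then 2/(1+√(1−ρ_J²)) = 2/(1+0.019512); ω* = 2/1.019512 = 1.96172.
Hence ρ(B_{ω*}) = 1.96172 − 1 = 0.96172.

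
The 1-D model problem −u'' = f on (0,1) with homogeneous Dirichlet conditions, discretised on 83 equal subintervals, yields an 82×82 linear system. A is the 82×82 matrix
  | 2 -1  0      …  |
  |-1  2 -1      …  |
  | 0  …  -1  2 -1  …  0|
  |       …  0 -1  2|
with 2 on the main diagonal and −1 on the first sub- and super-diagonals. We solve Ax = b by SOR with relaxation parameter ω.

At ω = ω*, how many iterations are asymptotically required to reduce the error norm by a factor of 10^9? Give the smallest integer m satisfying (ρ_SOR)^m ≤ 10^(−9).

spectrum of D⁻¹(L+U) = {cos(kπ/83) : 1≤k≤82}; ρ_J = cos(π/83) = 0.9992838.
1 − cos²(π/83) = sin²(π/83) ⇒ √(1−ρ_J²) = sin(π/83) = 0.0378415.
Young: ω* = 2/(1+√(1−ρ_J²)) = 2/(1+0.0378415) = 2/1.0378415 = 1.9270765.
Hence ρ(B_{ω*}) = 1.9270765 − 1 = 0.9270765.
For 9 digits: m = 9·ln10 / (−ln 0.9270765) = 20.7233/0.0757192 = 273.686; round up → m = 274.

m = 274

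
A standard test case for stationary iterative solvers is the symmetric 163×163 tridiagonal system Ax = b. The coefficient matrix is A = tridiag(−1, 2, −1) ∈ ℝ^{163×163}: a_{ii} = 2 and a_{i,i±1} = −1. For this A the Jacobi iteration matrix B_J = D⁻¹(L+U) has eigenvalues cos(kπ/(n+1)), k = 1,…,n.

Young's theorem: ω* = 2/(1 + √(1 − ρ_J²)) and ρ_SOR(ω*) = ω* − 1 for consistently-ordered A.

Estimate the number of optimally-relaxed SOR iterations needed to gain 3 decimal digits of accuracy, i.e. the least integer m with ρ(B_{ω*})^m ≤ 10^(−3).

m = 181

ρ_J = max_k |cos(kπ/164)| = cos(π/164) = 0.9998165
√(1−ρ_J²) = |sin(π/164)| = 0.0191549
Then 2/(1+√(1−ρ_J²)) = 2/(1+0.0191549); ω* = 2/1.0191549 = 1.9624102.
Hence ρ(B_{ω*}) = 1.9624102 − 1 = 0.9624102.
m ≥ 3·ln10 / (−ln 0.9624102) = 180.291; smallest integer m = 181.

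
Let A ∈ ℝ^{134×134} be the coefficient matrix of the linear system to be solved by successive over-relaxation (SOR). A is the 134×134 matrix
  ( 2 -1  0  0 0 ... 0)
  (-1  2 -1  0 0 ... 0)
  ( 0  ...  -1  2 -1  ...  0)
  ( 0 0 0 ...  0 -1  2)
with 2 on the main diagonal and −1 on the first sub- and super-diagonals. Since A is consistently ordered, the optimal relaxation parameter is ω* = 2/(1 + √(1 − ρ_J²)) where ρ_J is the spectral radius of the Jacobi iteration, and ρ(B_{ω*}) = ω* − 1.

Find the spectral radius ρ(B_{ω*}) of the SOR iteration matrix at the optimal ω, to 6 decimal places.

ρ_SOR = 0.954520

ρ_J = max_k |cos(kπ/135)| = cos(π/135) = 0.999729
√(1−ρ_J²) = |sin(π/135)| = 0.0232690
Young: ω* = 2/(1+√(1−ρ_J²)) = 2/(1+0.0232690) = 2/1.0232690 = 1.954520.
[ρ_SOR] ω* − 1 = 0.954520.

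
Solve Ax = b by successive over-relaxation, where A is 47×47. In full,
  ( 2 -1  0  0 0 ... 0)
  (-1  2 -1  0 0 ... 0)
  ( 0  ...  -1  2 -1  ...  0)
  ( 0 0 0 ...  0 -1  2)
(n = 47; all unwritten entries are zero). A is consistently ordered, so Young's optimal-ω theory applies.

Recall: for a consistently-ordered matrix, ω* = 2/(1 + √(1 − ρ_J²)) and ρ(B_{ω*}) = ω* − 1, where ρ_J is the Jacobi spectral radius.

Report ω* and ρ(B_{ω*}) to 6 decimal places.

[ρ_J] n=47: ρ(B_J) = cos(π/(n+1)) = cos(π/48) = 0.997859.
√(1−ρ_J²) = |sin(π/48)| = 0.0654031
Then 2/(1+√(1−ρ_J²)) = 2/(1+0.0654031); ω* = 2/1.0654031 = 1.877224.
ρ(B_{ω*}) = ω*−1 = 0.877224

ω* = 1.877224, ρ_SOR = 0.877224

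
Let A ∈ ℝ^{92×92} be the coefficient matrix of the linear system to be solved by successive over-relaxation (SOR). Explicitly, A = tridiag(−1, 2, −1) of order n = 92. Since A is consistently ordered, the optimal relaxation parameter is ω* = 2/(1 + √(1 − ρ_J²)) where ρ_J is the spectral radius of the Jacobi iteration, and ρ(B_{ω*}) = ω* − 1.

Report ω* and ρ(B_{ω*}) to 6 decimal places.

ρ_J = max_k |cos(kπ/93)| = cos(π/93) = 0.999429
√(1 − cos²(π/93)) = sin(π/93) ≈ 0.0337741.
Then 2/(1+√(1−ρ_J²)) = 2/(1+0.0337741); ω* = 2/1.0337741 = 1.934659.
At ω = 1.934659 every |λ(B_ω)| = ω−1, so ρ_SOR = 0.934659.

ω* = 1.934659, ρ_SOR = 0.934659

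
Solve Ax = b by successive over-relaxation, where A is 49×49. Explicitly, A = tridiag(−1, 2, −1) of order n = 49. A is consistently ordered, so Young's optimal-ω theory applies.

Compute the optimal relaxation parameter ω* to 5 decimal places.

ω* = 1.88184

n=49: λ(B_J) = 1 − λ(A)/2 = cos(kπ/50); k=1 gives ρ_J = 0.99803.
√(1−ρ_J²) = |sin(π/50)| = 0.062791
So ω* = 2/1.062791 = 1.88184 (Young).
[ρ_SOR] ω* − 1 = 0.88184.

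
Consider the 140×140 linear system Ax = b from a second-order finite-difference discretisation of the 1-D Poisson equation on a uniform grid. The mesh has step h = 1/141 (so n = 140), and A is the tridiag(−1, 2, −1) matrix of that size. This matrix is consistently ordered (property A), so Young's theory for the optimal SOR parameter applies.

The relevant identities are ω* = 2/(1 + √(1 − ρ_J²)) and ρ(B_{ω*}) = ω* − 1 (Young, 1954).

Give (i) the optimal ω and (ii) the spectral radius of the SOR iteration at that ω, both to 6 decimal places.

[ρ_J] n=140: ρ(B_J) = cos(π/(n+1)) = cos(π/141) = 0.999752.
√(1−ρ_J²) simplifies to sin(π/141) = 0.0222790.
ω* = 2/(1+0.0222790) = 1.956413
ρ_SOR = ω* − 1 = 1.956413 − 1 = 0.956413.

ω* = 1.956413, ρ_SOR = 0.956413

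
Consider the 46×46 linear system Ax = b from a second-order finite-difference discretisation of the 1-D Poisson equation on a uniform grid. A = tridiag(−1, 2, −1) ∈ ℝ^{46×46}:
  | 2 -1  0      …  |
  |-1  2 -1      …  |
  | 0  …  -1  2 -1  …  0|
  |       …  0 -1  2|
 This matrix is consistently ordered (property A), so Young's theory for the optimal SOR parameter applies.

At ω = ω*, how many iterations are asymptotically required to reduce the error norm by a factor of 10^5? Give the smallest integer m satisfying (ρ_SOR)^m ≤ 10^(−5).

n=46: λ(B_J) = 1 − λ(A)/2 = cos(kπ/47); k=1 gives ρ_J = 0.9977669.
root = sin(π/47) = 0.0667926  (since 1−cos² = sin²).
So ω* = 2/1.0667926 = 1.8747787 (Young).
and ρ(B_{ω*}) = 1.8747787 − 1 = 0.8747787.
(0.8747787)^m ≤ 10^{−5}  ⇒  m·ln(0.8747787) ≤ −5·ln10  ⇒  m ≥ 86.056  ⇒  m = 87

m = 87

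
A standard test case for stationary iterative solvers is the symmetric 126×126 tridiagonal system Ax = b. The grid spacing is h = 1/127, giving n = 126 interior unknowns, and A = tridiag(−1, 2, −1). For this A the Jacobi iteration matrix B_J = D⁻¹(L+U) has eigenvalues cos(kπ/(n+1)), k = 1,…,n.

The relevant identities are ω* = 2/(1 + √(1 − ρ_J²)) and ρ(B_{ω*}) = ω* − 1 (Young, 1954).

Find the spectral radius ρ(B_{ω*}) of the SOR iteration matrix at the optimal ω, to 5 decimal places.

½·tridiag(1,0,1) at n=126: λ_k = cos(kπ/127); max |λ| at k=1 ⇒ ρ_J = cos(π/127) ≈ 0.99969.
1 − cos²(π/127) = sin²(π/127) ⇒ √(1−ρ_J²) = sin(π/127) = 0.024734.
[ω*] 2 ÷ (1 + 0.024734) = 2 ÷ 1.024734 = 1.95173.
ρ_SOR = ω* − 1 = 1.95173 − 1 = 0.95173.

ρ_SOR = 0.95173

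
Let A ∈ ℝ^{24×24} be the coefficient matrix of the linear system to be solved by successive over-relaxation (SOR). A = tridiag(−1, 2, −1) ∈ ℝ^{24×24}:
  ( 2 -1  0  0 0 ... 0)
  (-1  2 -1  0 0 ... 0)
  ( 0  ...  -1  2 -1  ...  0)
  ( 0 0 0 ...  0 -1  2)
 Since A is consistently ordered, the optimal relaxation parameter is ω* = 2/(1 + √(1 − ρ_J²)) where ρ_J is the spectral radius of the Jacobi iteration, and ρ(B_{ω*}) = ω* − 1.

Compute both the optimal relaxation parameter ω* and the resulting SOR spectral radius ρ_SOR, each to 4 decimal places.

With n=24, ρ(Jacobi) = cos(π/25) = 0.9921.
√(1 − cos²(π/25)) = sin(π/25) ≈ 0.12533.
Young: ω* = 2/(1+√(1−ρ_J²)) = 2/(1+0.12533) = 2/1.12533 = 1.7773.
ρ(B_{ω*}) = ω*−1 = 0.7773

ω* = 1.7773, ρ_SOR = 0.7773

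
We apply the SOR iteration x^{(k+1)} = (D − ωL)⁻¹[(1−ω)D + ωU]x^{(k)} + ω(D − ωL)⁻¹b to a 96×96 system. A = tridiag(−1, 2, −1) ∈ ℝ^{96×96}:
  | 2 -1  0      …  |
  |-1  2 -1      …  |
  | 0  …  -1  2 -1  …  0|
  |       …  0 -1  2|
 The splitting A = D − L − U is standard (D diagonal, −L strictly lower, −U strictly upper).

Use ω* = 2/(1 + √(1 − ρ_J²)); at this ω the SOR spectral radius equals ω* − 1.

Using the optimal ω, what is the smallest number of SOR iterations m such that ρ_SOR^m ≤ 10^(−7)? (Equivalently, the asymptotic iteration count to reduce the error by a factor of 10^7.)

ρ_J = max_k |cos(kπ/97)| = cos(π/97) = 0.9994756
√(1−ρ_J²) simplifies to sin(π/97) = 0.0323819.
Young: ω* = 2/(1+√(1−ρ_J²)) = 2/(1+0.0323819) = 2/1.0323819 = 1.9372676.
ρ_SOR = ω* − 1 = 1.9372676 − 1 = 0.9372676.
m ≥ 7·ln10 / (−ln 0.9372676) = 248.788; smallest integer m = 249.

m = 249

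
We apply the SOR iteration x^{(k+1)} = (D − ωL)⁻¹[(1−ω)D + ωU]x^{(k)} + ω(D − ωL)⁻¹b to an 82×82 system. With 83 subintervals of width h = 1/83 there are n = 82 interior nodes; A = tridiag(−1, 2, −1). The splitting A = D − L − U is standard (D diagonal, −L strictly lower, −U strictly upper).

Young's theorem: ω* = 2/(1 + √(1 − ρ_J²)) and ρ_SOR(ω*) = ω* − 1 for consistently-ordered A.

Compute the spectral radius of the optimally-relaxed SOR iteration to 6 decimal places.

n=82: λ(B_J) = 1 − λ(A)/2 = cos(kπ/83); k=1 gives ρ_J = 0.999284.
√(1−ρ_J²) simplifies to sin(π/83) = 0.0378415.
Young: ω* = 2/(1+√(1−ρ_J²)) = 2/(1+0.0378415) = 2/1.0378415 = 1.927077.
ρ_SOR = ω* − 1 ≈ 0.927077.

ρ_SOR = 0.927077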